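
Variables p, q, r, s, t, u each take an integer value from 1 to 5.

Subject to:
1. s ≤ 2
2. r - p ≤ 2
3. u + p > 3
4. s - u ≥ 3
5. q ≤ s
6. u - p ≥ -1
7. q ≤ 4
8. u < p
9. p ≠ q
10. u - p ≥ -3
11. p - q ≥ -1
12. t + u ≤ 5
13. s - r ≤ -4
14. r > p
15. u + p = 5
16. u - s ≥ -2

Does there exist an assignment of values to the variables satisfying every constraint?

Constraints 2, 4, 10, and 13 give s − u ≥ 3, u − p ≥ -3, p − r ≥ -2, r − s ≥ 4.
Adding all 4 inequalities: the left sides telescope to 0, and the right sides sum to 3 + (-3) + (-2) + 4 = 2. So 0 ≥ 2, which is false.

Unsatisfiable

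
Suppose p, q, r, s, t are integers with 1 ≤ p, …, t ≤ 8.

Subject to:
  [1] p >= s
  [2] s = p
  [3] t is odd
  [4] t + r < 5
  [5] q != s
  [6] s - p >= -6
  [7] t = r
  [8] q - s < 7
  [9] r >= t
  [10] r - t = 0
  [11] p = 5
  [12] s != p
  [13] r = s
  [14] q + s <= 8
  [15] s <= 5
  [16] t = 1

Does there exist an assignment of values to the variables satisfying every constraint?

Constraint 16 fixes t = 1 and constraint 11 fixes p = 5. Constraints 2, 7, and 13 give t = r = s = p, so t = p. But 1 ≠ 5 — contradiction.

Unsatisfiable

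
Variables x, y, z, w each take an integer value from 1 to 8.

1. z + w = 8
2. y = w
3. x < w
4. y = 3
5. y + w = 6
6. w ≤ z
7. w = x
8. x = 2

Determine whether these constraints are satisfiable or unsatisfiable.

Constraint 4 fixes y = 3 and constraint 8 fixes x = 2. Constraints 2 and 7 give y = w = x, so y = x. But 3 ≠ 2 — contradiction.

Unsatisfiable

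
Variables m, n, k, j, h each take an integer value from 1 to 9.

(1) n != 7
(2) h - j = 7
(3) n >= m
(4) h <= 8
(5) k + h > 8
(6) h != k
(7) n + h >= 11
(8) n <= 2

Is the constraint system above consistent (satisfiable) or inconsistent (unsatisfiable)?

Unsatisfiable

From constraint 8: n ≤ 2. From constraint 4: h ≤ 8. Hence n + h ≤ 10. But constraint 7 requires n + h ≥ 11, and 11 > 10. Contradiction.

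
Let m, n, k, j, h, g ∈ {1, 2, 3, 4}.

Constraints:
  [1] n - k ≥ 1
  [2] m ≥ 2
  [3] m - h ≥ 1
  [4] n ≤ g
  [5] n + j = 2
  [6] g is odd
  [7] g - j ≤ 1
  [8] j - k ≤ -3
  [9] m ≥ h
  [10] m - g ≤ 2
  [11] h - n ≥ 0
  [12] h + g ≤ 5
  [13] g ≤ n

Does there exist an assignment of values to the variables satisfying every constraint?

Unsatisfiable

Constraints 1, 3, 7, 8, 10, and 11 give j − g ≥ -1, g − m ≥ -2, m − h ≥ 1, h − n ≥ 0, n − k ≥ 1, k − j ≥ 3.
Adding all 6 inequalities: the left sides telescope to 0, and the right sides sum to (-1) + (-2) + 1 + 0 + 1 + 3 = 2. So 0 ≥ 2, which is false.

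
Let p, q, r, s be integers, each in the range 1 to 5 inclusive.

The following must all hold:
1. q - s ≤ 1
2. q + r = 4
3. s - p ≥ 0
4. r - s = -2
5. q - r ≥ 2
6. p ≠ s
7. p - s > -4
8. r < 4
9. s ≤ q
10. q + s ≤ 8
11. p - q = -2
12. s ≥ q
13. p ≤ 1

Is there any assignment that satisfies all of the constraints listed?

Satisfiable

Setting (p, q, r, s) = (1, 3, 1, 3) satisfies everything: constraint 1: q - s = 0; constraint 2: q + r = 4; constraint 3: s - p = 2, and the others follow.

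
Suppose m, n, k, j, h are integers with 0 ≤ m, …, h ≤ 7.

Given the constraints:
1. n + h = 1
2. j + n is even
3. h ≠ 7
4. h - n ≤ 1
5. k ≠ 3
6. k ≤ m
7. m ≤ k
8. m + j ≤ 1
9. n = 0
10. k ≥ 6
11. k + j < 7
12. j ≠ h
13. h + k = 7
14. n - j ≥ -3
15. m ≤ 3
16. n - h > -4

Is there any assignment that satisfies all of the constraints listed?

Unsatisfiable

From constraints 6 and 10: m ≥ k and k ≥ 6, so m ≥ 6. From constraint 15: m ≤ 3. But 3 < 6, so no value of m works.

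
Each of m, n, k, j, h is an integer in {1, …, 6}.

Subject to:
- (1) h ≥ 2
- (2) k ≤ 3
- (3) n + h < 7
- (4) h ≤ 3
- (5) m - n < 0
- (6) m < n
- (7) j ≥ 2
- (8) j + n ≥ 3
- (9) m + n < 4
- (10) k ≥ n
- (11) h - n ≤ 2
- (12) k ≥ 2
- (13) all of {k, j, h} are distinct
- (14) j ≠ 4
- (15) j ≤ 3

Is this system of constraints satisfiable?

Unsatisfiable

Constraints 1, 2, 4, 7, 12, and 15 confine each of k, j, h to the 2 values {2, 3}.
Constraint 13 requires all 3 of them to be distinct, but only 2 values are available — impossible by the pigeonhole principle.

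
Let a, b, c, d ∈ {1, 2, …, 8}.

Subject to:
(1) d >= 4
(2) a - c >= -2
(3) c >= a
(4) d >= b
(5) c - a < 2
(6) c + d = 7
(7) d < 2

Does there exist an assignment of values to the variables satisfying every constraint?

Unsatisfiable

From constraint 1: d ≥ 4. From constraint 7: d ≤ 1. But 1 < 4, so no value of d works.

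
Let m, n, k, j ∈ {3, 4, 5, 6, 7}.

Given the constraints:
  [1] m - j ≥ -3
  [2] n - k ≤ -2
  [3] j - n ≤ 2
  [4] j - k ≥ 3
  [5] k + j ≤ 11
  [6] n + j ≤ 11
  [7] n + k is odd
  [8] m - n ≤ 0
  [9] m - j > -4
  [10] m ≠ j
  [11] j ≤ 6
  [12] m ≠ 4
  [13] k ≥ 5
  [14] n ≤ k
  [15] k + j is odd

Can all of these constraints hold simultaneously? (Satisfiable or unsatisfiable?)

Unsatisfiable

Constraints 1, 2, 4, and 8 give n − m ≥ 0, m − j ≥ -3, j − k ≥ 3, k − n ≥ 2.
Adding all 4 inequalities: the left sides telescope to 0, and the right sides sum to 0 + (-3) + 3 + 2 = 2. So 0 ≥ 2, which is false.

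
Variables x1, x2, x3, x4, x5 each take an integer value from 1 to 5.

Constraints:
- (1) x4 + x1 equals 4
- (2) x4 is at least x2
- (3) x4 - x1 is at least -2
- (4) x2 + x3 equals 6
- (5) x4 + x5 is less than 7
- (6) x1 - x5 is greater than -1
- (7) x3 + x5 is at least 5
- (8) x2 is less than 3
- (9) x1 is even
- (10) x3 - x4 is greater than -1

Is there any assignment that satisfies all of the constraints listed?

Satisfiable

Setting (x1, x2, x3, x4, x5) = (2, 2, 4, 2, 2) satisfies everything: constraint 1: x4 + x1 = 4; constraint 3: x4 - x1 = 0, and the others follow.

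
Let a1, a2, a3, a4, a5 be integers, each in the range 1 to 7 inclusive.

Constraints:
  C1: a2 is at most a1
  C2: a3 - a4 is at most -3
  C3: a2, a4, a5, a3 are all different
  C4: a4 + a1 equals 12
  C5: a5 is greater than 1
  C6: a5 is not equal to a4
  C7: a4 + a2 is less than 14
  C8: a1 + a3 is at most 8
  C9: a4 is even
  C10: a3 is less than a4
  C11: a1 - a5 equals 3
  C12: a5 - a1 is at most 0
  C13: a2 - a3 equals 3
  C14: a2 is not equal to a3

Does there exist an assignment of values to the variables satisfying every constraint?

Try a1 = 6, a2 = 5, a3 = 2, a4 = 6, a5 = 3.
Check constraint 2: a3 - a4 = -4; constraint 4: a4 + a1 = 12. The remaining constraints are straightforward to verify.

Satisfiable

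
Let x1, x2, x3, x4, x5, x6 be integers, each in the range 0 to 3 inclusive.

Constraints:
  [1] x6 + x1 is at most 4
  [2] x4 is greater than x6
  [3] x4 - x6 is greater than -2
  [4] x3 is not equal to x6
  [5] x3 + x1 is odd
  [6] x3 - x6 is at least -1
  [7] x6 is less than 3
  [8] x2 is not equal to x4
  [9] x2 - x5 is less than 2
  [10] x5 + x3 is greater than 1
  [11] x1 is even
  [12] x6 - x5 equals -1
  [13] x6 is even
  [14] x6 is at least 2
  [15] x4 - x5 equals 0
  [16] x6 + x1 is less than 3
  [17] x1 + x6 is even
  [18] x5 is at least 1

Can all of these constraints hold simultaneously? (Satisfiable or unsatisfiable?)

Satisfiable

Try x1 = 0, x2 = 2, x3 = 1, x4 = 3, x5 = 3, x6 = 2.
Check constraint 1: x6 + x1 = 2; constraint 3: x4 - x6 = 1; constraint 6: x3 - x6 = -1. The remaining constraints are straightforward to verify.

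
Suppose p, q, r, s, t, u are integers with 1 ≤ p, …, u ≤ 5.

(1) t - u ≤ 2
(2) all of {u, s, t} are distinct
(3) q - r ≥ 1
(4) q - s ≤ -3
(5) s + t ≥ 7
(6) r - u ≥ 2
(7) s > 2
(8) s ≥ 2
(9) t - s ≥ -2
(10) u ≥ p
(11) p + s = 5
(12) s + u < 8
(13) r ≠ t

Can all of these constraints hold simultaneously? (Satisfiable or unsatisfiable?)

Unsatisfiable

Constraints 1, 3, 4, 6, and 9 give u − t ≥ -2, t − s ≥ -2, s − q ≥ 3, q − r ≥ 1, r − u ≥ 2.
Adding all 5 inequalities: the left sides telescope to 0, and the right sides sum to (-2) + (-2) + 3 + 1 + 2 = 2. So 0 ≥ 2, which is false.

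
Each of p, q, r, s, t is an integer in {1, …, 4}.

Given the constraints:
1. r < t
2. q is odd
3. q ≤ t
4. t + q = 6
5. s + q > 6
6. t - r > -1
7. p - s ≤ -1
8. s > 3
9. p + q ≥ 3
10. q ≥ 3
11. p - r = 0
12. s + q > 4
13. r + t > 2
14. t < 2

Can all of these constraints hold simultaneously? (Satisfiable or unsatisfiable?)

From constraints 3 and 10: t ≥ q and q ≥ 3, so t ≥ 3. From constraint 14: t ≤ 1. But 1 < 3, so no value of t works.

Unsatisfiable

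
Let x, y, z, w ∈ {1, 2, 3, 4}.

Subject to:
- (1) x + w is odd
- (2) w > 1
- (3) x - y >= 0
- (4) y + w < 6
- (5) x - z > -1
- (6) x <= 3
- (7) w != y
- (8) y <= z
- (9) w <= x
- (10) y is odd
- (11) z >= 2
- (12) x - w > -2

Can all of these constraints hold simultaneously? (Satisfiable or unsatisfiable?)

Try x = 3, y = 1, z = 3, w = 2.
Check constraint 3: x - y = 2; constraint 4: y + w = 3. The remaining constraints are straightforward to verify.

Satisfiable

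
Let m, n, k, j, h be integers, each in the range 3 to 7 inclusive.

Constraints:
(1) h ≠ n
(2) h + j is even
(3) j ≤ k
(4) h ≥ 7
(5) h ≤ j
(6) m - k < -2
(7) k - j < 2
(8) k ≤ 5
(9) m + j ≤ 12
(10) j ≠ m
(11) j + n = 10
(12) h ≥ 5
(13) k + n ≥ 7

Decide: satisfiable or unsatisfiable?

From constraints 4 and 5: j ≥ h and h ≥ 7, so j ≥ 7. From constraints 3 and 8: j ≤ k and k ≤ 5, so j ≤ 5. But 5 < 7, so no value of j works.

Unsatisfiable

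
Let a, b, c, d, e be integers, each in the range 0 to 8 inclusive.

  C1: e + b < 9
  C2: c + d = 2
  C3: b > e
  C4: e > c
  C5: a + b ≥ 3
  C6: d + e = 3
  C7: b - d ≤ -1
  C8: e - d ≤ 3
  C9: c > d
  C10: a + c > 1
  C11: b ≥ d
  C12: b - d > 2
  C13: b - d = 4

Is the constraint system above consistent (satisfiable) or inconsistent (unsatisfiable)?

Unsatisfiable

Constraints 3, 4, 7, and 9 give c < e, e < b, b < d, d < c. Chaining: c < e < b < d < c, which forces c < c — impossible.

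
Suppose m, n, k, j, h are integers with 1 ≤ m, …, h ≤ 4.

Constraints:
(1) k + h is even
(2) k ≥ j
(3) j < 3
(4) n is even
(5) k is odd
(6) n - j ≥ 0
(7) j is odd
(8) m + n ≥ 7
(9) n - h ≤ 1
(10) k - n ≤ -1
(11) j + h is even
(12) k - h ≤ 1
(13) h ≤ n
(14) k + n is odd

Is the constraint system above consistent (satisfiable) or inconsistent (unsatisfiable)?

The assignment m = 4, n = 4, k = 1, j = 1, h = 3 works:
  constraint 6 holds since n - j = 3.
  constraint 8 holds since m + n = 8.
The rest check out directly.

Satisfiable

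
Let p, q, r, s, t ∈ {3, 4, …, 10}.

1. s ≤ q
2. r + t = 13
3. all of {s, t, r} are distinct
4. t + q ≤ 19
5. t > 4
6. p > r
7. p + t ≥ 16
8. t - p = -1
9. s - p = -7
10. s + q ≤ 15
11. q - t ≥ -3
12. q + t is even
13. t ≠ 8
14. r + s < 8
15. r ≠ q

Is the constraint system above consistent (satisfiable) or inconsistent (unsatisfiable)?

Take p = 10, q = 9, r = 4, s = 3, t = 9. Then constraint 2: r + t = 13; constraint 4: t + q = 18; constraint 7: p + t = 19, and every other listed constraint is also met.

Satisfiable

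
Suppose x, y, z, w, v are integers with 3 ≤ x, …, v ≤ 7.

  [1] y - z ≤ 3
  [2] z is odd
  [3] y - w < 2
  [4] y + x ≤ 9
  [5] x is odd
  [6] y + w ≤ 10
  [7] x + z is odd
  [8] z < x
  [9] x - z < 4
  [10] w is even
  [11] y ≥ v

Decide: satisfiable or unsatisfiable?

Constraint 5 makes x odd and constraint 2 makes z odd, so x + z must be even. Constraint 7 says x + z is odd — contradiction.

Unsatisfiable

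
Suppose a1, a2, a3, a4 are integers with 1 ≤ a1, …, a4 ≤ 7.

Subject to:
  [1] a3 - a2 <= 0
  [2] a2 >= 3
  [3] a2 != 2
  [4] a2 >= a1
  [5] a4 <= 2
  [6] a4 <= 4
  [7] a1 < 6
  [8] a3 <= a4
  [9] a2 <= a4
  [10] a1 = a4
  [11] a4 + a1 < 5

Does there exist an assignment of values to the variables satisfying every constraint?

From constraints 2 and 9: a4 ≥ a2 and a2 ≥ 3, so a4 ≥ 3. From constraint 5: a4 ≤ 2. But 2 < 3, so no value of a4 works.

Unsatisfiable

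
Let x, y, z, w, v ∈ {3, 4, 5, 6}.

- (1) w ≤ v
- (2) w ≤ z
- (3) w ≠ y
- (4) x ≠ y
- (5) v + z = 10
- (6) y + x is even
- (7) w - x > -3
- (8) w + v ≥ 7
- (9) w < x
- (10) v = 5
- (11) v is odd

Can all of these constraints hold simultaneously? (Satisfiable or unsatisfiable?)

Try x = 6, y = 4, z = 5, w = 5, v = 5.
Check constraint 5: v + z = 10; constraint 7: w - x = -1. The remaining constraints are straightforward to verify.

Satisfiable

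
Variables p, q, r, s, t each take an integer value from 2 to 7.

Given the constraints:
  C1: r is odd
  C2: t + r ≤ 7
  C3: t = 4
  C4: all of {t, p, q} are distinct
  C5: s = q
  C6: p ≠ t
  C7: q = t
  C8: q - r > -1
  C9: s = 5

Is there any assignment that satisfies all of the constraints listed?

Unsatisfiable

Constraint 9 fixes s = 5 and constraint 3 fixes t = 4. Constraints 5 and 7 give s = q = t, so s = t. But 5 ≠ 4 — contradiction.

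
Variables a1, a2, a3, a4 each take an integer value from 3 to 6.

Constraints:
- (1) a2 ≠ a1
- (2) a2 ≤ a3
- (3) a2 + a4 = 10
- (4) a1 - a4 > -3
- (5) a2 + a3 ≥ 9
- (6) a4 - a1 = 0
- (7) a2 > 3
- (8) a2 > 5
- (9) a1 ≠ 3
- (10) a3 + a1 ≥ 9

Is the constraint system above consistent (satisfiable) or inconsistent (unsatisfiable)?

Try a1 = 4, a2 = 6, a3 = 6, a4 = 4.
Check constraint 3: a2 + a4 = 10; constraint 4: a1 - a4 = 0; constraint 5: a2 + a3 = 12. The remaining constraints are straightforward to verify.

Satisfiable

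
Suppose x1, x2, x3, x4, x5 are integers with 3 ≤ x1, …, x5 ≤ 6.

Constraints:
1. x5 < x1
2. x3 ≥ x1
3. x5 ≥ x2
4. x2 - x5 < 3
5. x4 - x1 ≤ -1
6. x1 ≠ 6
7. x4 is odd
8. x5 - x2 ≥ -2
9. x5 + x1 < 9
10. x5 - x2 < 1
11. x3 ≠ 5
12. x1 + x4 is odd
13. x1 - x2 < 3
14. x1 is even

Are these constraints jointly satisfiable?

Setting (x1, x2, x3, x4, x5) = (4, 3, 6, 3, 3) satisfies everything: constraint 4: x2 - x5 = 0; constraint 5: x4 - x1 = -1, and the others follow.

Satisfiable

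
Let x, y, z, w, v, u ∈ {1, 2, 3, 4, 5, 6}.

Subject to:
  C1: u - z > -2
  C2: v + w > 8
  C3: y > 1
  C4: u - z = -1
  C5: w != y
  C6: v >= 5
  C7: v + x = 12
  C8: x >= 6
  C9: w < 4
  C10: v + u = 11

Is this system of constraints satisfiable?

Satisfiable

One satisfying assignment is x = 6, y = 6, z = 6, w = 3, v = 6, u = 5.
For the less obvious constraints — constraint 1: u - z = -1; constraint 2: v + w = 9; constraint 4: u - z = -1 — and the others hold by inspection.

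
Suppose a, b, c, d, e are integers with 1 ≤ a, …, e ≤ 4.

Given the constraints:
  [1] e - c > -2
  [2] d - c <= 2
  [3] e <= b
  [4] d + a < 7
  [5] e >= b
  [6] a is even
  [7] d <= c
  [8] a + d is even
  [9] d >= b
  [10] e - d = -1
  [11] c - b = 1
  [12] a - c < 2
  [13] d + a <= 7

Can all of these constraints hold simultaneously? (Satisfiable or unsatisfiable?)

Try a = 2, b = 1, c = 2, d = 2, e = 1.
Check constraint 1: e - c = -1; constraint 2: d - c = 0; constraint 4: d + a = 4. The remaining constraints are straightforward to verify.

Satisfiable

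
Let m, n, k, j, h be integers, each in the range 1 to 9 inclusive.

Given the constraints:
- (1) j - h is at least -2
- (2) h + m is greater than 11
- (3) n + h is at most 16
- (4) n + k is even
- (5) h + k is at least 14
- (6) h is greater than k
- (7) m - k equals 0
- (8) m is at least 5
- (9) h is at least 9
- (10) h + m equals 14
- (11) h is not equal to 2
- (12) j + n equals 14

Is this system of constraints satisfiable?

The assignment m = 5, n = 7, k = 5, j = 7, h = 9 works:
  constraint 1 holds since j - h = -2.
  constraint 2 holds since h + m = 14.
  constraint 3 holds since n + h = 16.
The rest check out directly.

Satisfiable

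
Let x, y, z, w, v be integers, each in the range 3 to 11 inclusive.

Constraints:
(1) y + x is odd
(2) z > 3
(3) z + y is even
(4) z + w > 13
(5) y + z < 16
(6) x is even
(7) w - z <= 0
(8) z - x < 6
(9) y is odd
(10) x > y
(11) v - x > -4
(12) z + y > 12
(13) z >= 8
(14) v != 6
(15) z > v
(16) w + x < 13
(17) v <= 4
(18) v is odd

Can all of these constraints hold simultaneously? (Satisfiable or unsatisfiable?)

The assignment x = 6, y = 5, z = 9, w = 6, v = 3 works:
  constraint 4 holds since z + w = 15.
  constraint 5 holds since y + z = 14.
The rest check out directly.

Satisfiable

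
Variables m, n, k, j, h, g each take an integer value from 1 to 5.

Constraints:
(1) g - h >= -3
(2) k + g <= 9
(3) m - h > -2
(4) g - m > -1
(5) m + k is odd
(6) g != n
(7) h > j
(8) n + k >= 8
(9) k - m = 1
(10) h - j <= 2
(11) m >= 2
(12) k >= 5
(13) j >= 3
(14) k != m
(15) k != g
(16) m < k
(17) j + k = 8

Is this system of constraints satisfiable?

Try m = 4, n = 5, k = 5, j = 3, h = 5, g = 4.
Check constraint 1: g - h = -1; constraint 2: k + g = 9; constraint 3: m - h = -1. The remaining constraints are straightforward to verify.

Satisfiable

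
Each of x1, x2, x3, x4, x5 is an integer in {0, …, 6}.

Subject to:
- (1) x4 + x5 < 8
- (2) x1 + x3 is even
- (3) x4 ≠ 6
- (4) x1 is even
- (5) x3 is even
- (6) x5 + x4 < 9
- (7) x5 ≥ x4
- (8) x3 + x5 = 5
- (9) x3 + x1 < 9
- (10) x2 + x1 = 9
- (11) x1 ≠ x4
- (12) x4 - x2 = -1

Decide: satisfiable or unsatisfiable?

Satisfiable

Try x1 = 6, x2 = 3, x3 = 0, x4 = 2, x5 = 5.
Check constraint 1: x4 + x5 = 7; constraint 6: x5 + x4 = 7; constraint 8: x3 + x5 = 5. The remaining constraints are straightforward to verify.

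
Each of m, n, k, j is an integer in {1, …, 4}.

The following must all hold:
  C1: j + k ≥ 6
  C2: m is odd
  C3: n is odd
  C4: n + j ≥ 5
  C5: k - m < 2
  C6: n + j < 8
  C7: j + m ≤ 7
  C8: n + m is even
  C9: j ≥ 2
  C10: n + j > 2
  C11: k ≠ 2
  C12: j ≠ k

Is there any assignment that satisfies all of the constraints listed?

Setting (m, n, k, j) = (3, 1, 3, 4) satisfies everything: constraint 1: j + k = 7; constraint 4: n + j = 5; constraint 5: k - m = 0, and the others follow.

Satisfiable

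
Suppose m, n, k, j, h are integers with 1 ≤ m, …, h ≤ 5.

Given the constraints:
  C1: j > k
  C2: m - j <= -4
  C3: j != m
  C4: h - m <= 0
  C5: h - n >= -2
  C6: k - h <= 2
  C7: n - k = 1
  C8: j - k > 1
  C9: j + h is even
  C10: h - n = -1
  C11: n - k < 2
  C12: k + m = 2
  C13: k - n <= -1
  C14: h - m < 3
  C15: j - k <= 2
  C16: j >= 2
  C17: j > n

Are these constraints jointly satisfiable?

Unsatisfiable

Constraints 2, 4, 5, 13, and 15 give m − h ≥ 0, h − n ≥ -2, n − k ≥ 1, k − j ≥ -2, j − m ≥ 4.
Adding all 5 inequalities: the left sides telescope to 0, and the right sides sum to 0 + (-2) + 1 + (-2) + 4 = 1. So 0 ≥ 1, which is false.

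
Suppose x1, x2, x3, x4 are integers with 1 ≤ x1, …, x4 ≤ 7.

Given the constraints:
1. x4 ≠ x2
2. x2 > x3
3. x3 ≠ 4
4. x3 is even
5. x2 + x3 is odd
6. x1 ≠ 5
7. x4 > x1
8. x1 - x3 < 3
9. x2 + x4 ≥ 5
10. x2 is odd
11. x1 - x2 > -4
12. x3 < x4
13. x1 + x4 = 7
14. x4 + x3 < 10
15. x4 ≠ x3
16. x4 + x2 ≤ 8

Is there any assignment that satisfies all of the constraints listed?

Satisfiable

One satisfying assignment is x1 = 2, x2 = 3, x3 = 2, x4 = 5.
For the less obvious constraints — constraint 8: x1 - x3 = 0; constraint 9: x2 + x4 = 8; constraint 11: x1 - x2 = -1 — and the others hold by inspection.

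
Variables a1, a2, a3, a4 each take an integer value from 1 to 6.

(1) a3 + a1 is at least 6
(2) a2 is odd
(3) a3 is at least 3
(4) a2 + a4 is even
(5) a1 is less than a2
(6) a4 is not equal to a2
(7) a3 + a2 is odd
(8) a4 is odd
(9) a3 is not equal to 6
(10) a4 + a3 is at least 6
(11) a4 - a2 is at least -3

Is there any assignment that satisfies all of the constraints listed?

Satisfiable

Take a1 = 2, a2 = 5, a3 = 4, a4 = 3. Then constraint 1: a3 + a1 = 6; constraint 10: a4 + a3 = 7; constraint 11: a4 - a2 = -2, and every other listed constraint is also met.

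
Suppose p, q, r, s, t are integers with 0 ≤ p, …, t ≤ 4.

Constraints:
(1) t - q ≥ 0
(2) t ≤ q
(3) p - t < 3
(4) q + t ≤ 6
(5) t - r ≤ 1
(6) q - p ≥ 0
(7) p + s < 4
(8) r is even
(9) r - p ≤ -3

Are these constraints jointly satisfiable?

Unsatisfiable

Constraints 1, 5, 6, and 9 give r − t ≥ -1, t − q ≥ 0, q − p ≥ 0, p − r ≥ 3.
Adding all 4 inequalities: the left sides telescope to 0, and the right sides sum to (-1) + 0 + 0 + 3 = 2. So 0 ≥ 2, which is false.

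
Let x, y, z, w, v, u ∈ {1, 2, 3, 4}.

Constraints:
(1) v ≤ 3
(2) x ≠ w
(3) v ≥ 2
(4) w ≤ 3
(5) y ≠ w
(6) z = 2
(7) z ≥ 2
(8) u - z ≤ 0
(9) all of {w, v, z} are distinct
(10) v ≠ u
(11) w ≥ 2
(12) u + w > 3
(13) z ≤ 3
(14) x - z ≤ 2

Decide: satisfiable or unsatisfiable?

Unsatisfiable

Constraints 1, 3, 4, 7, 11, and 13 confine each of w, v, z to the 2 values {2, 3}.
Constraint 9 requires all 3 of them to be distinct, but only 2 values are available — impossible by the pigeonhole principle.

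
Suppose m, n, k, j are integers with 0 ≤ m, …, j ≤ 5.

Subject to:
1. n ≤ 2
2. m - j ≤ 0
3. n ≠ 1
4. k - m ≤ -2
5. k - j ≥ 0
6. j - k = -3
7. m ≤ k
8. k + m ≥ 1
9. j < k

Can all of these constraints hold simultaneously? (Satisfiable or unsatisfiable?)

Constraints 2, 4, and 5 give j − m ≥ 0, m − k ≥ 2, k − j ≥ 0.
Adding all 3 inequalities: the left sides telescope to 0, and the right sides sum to 0 + 2 + 0 = 2. So 0 ≥ 2, which is false.

Unsatisfiable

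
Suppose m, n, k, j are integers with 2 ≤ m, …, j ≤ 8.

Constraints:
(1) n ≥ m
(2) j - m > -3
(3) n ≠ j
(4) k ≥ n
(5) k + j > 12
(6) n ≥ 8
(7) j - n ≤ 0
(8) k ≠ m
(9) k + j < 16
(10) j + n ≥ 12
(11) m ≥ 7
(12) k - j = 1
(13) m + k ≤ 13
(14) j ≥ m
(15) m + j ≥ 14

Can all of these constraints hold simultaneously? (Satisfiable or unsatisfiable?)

From constraint 11: m ≥ 7. From constraints 4 and 6: k ≥ n ≥ 8. Hence m + k ≥ 15. But constraint 13 requires m + k ≤ 13, and 13 < 15. Contradiction.

Unsatisfiable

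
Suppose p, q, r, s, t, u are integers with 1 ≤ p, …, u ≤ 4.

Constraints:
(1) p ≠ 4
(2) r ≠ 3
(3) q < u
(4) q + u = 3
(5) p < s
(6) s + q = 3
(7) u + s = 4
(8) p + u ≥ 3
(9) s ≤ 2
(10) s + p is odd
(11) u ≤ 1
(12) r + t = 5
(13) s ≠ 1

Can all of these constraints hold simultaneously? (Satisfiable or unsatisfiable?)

From constraint 11: u ≤ 1. From constraint 9: s ≤ 2. Hence u + s ≤ 3. But constraint 7 requires u + s = 4, and 4 > 3. Contradiction.

Unsatisfiable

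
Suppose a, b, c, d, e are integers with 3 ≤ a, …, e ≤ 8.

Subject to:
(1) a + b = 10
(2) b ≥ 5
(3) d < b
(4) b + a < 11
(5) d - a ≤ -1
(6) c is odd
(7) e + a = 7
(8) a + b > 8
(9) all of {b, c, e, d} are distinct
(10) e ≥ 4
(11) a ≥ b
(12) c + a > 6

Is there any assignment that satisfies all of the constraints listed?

From constraint 10: e ≥ 4. From constraints 2 and 11: a ≥ b ≥ 5. Hence e + a ≥ 9. But constraint 7 requires e + a = 7, and 7 < 9. Contradiction.

Unsatisfiable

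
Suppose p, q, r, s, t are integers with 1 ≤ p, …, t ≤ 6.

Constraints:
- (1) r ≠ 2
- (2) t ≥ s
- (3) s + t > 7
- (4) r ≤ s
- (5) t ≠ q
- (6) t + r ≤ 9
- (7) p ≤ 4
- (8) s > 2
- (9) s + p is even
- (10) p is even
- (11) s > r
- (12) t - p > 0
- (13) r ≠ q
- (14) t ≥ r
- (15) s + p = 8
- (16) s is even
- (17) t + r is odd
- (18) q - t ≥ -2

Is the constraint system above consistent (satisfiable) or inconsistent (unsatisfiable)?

One satisfying assignment is p = 4, q = 4, r = 3, s = 4, t = 6.
For the less obvious constraints — constraint 3: s + t = 10; constraint 6: t + r = 9; constraint 12: t - p = 2 — and the others hold by inspection.

Satisfiable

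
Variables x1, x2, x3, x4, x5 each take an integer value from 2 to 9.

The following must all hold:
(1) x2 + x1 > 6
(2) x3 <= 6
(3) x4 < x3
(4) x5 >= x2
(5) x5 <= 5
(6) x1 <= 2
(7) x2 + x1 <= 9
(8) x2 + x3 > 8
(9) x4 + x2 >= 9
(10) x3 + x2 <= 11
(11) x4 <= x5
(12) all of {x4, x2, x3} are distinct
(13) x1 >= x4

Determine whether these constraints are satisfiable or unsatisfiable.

Unsatisfiable

From constraints 6 and 13: x4 ≤ x1 ≤ 2. From constraints 4 and 5: x2 ≤ x5 ≤ 5. Hence x4 + x2 ≤ 7. But constraint 9 requires x4 + x2 ≥ 9, and 9 > 7. Contradiction.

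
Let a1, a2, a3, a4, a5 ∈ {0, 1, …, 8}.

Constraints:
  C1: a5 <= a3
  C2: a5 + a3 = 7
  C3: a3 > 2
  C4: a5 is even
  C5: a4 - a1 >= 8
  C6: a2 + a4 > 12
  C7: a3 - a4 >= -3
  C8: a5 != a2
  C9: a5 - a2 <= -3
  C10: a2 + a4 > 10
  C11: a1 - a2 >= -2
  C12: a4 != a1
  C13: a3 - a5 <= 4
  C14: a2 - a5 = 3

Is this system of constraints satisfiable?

Unsatisfiable

Constraints 5, 7, 9, 11, and 13 give a1 − a2 ≥ -2, a2 − a5 ≥ 3, a5 − a3 ≥ -4, a3 − a4 ≥ -3, a4 − a1 ≥ 8.
Adding all 5 inequalities: the left sides telescope to 0, and the right sides sum to (-2) + 3 + (-4) + (-3) + 8 = 2. So 0 ≥ 2, which is false.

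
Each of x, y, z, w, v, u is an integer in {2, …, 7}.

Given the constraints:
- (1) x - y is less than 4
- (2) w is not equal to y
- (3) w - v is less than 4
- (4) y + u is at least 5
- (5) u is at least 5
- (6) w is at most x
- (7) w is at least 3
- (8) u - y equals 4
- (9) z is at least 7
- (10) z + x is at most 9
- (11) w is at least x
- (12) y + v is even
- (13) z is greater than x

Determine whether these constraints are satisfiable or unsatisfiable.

Unsatisfiable

From constraint 9: z ≥ 7. From constraints 6 and 7: x ≥ w ≥ 3. Hence z + x ≥ 10. But constraint 10 requires z + x ≤ 9, and 9 < 10. Contradiction.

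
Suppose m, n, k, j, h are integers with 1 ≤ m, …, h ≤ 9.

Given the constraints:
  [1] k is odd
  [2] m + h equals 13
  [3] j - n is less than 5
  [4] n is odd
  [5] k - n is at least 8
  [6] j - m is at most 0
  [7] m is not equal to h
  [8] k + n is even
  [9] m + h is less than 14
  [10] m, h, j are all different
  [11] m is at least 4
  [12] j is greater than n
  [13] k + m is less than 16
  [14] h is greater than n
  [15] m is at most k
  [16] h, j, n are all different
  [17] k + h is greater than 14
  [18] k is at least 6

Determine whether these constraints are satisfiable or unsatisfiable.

Satisfiable

One satisfying assignment is m = 6, n = 1, k = 9, j = 3, h = 7.
For the less obvious constraints — constraint 2: m + h = 13; constraint 3: j - n = 2 — and the others hold by inspection.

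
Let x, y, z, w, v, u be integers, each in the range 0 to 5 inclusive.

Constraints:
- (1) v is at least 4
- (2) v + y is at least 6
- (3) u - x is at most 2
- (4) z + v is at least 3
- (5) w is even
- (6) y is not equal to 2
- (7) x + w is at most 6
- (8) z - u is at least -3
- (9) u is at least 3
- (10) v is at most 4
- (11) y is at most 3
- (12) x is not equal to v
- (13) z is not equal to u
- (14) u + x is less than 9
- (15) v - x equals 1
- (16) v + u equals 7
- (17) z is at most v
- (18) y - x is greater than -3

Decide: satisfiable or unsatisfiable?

Satisfiable

One satisfying assignment is x = 3, y = 3, z = 2, w = 0, v = 4, u = 3.
For the less obvious constraints — constraint 2: v + y = 7; constraint 3: u - x = 0 — and the others hold by inspection.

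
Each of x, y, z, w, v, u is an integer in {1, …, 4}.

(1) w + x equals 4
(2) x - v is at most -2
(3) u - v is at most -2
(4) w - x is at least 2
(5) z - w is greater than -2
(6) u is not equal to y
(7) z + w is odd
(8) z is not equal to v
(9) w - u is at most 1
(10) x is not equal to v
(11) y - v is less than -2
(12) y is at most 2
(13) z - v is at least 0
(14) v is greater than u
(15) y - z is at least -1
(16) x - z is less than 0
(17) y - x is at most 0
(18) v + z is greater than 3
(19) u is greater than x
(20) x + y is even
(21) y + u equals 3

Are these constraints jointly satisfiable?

Unsatisfiable

Constraints 3, 4, 9, 13, 15, and 17 give z − v ≥ 0, v − u ≥ 2, u − w ≥ -1, w − x ≥ 2, x − y ≥ 0, y − z ≥ -1.
Adding all 6 inequalities: the left sides telescope to 0, and the right sides sum to 0 + 2 + (-1) + 2 + 0 + (-1) = 2. So 0 ≥ 2, which is false.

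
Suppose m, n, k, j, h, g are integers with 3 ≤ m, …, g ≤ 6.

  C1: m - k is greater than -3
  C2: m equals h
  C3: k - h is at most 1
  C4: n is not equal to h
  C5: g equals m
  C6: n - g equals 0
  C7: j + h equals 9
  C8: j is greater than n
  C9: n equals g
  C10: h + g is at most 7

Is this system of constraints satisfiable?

From constraints 2, 5, and 9, n = g = m = h, so n = h. But constraint 4 says n ≠ h. Contradiction.

Unsatisfiable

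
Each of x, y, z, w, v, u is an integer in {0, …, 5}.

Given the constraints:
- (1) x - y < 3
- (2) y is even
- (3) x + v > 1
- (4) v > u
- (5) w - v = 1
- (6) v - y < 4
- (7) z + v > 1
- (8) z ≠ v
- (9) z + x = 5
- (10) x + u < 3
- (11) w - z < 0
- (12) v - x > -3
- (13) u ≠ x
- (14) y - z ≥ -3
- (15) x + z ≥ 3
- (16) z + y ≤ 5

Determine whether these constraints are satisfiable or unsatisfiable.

Satisfiable

Try x = 2, y = 0, z = 3, w = 2, v = 1, u = 0.
Check constraint 1: x - y = 2; constraint 3: x + v = 3; constraint 5: w - v = 1. The remaining constraints are straightforward to verify.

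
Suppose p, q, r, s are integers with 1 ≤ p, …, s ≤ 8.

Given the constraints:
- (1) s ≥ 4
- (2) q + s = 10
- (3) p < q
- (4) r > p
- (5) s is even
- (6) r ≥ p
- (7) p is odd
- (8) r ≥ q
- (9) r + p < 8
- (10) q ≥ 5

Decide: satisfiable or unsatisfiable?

Satisfiable

Setting (p, q, r, s) = (1, 6, 6, 4) satisfies everything: constraint 2: q + s = 10; constraint 9: r + p = 7, and the others follow.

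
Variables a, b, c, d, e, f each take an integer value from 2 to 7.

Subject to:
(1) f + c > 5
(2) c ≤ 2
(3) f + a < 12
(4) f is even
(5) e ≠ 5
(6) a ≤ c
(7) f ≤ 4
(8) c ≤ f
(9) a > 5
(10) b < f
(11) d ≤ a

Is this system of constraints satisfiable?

Unsatisfiable

From constraint 9: a ≥ 6. From constraints 2 and 6: a ≤ c and c ≤ 2, so a ≤ 2. But 2 < 6, so no value of a works.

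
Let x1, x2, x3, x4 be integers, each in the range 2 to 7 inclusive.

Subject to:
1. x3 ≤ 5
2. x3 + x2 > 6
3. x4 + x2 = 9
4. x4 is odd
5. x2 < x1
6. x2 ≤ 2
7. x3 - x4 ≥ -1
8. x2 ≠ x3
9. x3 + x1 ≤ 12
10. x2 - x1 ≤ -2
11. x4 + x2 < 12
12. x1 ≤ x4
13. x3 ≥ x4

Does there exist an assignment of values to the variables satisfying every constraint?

From constraints 1 and 13: x4 ≤ x3 ≤ 5. From constraint 6: x2 ≤ 2. Hence x4 + x2 ≤ 7. But constraint 3 requires x4 + x2 = 9, and 9 > 7. Contradiction.

Unsatisfiable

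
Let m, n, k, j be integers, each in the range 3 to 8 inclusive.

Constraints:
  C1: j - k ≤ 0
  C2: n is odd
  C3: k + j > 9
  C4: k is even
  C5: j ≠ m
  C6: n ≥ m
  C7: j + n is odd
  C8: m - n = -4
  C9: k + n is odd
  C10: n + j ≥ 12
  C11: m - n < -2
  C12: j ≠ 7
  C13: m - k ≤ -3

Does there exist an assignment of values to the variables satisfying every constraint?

One satisfying assignment is m = 3, n = 7, k = 6, j = 6.
For the less obvious constraints — constraint 1: j - k = 0; constraint 3: k + j = 12; constraint 8: m - n = -4 — and the others hold by inspection.

Satisfiable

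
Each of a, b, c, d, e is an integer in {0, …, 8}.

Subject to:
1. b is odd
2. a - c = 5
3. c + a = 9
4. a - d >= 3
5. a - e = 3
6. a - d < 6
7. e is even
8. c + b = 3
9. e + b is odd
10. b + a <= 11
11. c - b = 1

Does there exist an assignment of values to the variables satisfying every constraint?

One satisfying assignment is a = 7, b = 1, c = 2, d = 2, e = 4.
For the less obvious constraints — constraint 2: a - c = 5; constraint 3: c + a = 9 — and the others hold by inspection.

Satisfiable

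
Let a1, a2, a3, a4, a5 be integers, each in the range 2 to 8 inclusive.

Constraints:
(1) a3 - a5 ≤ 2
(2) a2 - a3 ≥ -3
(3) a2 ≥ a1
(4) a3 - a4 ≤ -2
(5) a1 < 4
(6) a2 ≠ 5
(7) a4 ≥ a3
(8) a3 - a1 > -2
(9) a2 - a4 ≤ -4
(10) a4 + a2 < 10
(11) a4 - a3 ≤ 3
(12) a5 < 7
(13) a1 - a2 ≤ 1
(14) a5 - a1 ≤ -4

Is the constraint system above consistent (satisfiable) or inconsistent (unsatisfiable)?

Constraints 1, 9, 11, 13, and 14 give a5 − a3 ≥ -2, a3 − a4 ≥ -3, a4 − a2 ≥ 4, a2 − a1 ≥ -1, a1 − a5 ≥ 4.
Adding all 5 inequalities: the left sides telescope to 0, and the right sides sum to (-2) + (-3) + 4 + (-1) + 4 = 2. So 0 ≥ 2, which is false.

Unsatisfiable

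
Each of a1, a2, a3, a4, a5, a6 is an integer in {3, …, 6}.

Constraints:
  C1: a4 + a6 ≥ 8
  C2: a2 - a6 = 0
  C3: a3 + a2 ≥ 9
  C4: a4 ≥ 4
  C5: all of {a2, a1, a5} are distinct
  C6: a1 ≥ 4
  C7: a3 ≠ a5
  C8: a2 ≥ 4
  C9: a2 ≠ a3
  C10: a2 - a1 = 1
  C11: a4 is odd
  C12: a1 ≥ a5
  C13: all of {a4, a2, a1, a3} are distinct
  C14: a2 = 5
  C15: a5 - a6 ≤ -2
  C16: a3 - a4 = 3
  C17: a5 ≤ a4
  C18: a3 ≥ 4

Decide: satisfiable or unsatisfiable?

Unsatisfiable

Constraints 4, 6, 8, and 18 confine each of a4, a2, a1, a3 to the 3 values {4, …, 6} (the domain already gives each ≤ 6).
Constraint 13 requires all 4 of them to be distinct, but only 3 values are available — impossible by the pigeonhole principle.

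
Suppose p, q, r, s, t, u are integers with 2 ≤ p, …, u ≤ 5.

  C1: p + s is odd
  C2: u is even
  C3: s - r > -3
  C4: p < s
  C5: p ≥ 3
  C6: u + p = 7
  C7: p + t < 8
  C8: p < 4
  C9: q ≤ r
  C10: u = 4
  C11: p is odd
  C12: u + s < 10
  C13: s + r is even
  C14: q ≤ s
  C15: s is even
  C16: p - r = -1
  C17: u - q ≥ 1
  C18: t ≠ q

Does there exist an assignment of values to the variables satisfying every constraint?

Satisfiable

One satisfying assignment is p = 3, q = 2, r = 4, s = 4, t = 3, u = 4.
For the less obvious constraints — constraint 3: s - r = 0; constraint 6: u + p = 7; constraint 7: p + t = 6 — and the others hold by inspection.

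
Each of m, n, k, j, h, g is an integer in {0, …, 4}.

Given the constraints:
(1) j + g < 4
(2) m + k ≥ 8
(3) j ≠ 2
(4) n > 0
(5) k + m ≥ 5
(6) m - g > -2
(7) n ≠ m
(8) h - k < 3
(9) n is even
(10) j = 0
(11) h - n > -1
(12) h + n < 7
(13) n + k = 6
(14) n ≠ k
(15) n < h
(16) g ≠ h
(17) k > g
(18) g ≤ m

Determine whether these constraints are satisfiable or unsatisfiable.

One satisfying assignment is m = 4, n = 2, k = 4, j = 0, h = 4, g = 3.
For the less obvious constraints — constraint 1: j + g = 3; constraint 2: m + k = 8 — and the others hold by inspection.

Satisfiable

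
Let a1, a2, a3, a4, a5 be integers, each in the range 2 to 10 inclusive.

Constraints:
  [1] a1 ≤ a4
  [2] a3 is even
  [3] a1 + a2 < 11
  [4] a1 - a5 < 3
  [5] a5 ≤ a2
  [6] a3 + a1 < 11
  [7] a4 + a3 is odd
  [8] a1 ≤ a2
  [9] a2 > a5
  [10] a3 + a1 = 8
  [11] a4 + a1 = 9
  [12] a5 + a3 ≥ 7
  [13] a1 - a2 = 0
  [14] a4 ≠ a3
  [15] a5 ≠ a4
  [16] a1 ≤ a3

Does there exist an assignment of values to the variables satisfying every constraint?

Satisfiable

Setting (a1, a2, a3, a4, a5) = (4, 4, 4, 5, 3) satisfies everything: constraint 3: a1 + a2 = 8; constraint 4: a1 - a5 = 1, and the others follow.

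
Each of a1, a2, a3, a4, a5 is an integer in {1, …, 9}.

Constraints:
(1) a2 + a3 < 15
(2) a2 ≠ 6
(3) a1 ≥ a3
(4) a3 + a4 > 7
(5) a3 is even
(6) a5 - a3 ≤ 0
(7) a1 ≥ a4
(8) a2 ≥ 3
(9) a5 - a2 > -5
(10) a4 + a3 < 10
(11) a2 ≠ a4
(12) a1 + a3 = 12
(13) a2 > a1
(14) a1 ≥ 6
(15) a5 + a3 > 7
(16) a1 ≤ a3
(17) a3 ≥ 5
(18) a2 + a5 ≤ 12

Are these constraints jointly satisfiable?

Satisfiable

Take a1 = 6, a2 = 8, a3 = 6, a4 = 2, a5 = 4. Then constraint 1: a2 + a3 = 14; constraint 4: a3 + a4 = 8; constraint 6: a5 - a3 = -2, and every other listed constraint is also met.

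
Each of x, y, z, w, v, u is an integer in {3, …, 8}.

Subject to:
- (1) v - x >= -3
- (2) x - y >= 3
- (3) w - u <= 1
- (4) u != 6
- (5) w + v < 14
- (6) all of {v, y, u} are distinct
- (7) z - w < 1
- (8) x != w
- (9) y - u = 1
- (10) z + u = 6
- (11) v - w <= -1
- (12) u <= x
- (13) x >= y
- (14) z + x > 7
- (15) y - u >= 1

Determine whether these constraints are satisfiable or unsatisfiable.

Unsatisfiable

Constraints 1, 2, 3, 11, and 15 give y − u ≥ 1, u − w ≥ -1, w − v ≥ 1, v − x ≥ -3, x − y ≥ 3.
Adding all 5 inequalities: the left sides telescope to 0, and the right sides sum to 1 + (-1) + 1 + (-3) + 3 = 1. So 0 ≥ 1, which is false.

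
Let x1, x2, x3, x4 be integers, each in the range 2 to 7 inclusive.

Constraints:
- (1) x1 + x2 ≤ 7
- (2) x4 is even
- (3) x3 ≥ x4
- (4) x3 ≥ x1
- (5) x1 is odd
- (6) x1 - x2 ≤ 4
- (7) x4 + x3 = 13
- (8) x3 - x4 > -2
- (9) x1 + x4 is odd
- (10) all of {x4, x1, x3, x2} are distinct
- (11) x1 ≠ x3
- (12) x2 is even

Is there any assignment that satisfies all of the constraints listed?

Setting (x1, x2, x3, x4) = (5, 2, 7, 6) satisfies everything: constraint 1: x1 + x2 = 7; constraint 6: x1 - x2 = 3, and the others follow.

Satisfiable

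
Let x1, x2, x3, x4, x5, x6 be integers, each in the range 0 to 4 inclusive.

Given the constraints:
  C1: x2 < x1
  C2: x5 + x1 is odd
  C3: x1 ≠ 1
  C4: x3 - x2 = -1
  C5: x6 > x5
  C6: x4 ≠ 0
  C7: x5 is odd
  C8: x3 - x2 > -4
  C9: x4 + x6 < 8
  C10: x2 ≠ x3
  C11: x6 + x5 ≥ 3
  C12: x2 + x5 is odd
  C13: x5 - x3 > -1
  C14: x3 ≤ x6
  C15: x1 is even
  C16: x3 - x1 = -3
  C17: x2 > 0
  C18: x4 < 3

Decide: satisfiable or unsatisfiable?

Satisfiable

Take x1 = 4, x2 = 2, x3 = 1, x4 = 1, x5 = 1, x6 = 4. Then constraint 4: x3 - x2 = -1; constraint 8: x3 - x2 = -1, and every other listed constraint is also met.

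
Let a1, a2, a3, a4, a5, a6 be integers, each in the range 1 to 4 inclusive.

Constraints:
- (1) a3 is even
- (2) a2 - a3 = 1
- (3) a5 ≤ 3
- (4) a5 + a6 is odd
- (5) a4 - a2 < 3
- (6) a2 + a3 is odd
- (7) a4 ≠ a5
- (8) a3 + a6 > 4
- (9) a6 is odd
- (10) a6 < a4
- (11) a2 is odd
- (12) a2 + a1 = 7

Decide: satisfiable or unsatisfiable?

One satisfying assignment is a1 = 4, a2 = 3, a3 = 2, a4 = 4, a5 = 2, a6 = 3.
For the less obvious constraints — constraint 2: a2 - a3 = 1; constraint 5: a4 - a2 = 1 — and the others hold by inspection.

Satisfiable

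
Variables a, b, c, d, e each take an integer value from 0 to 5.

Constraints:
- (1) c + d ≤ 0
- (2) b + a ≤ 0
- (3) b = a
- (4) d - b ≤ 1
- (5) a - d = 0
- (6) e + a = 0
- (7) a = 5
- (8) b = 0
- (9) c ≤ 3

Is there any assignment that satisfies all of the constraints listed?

Unsatisfiable

Constraint 8 fixes b = 0 and constraint 7 fixes a = 5, but constraint 3 requires b = a. Since 0 ≠ 5, contradiction.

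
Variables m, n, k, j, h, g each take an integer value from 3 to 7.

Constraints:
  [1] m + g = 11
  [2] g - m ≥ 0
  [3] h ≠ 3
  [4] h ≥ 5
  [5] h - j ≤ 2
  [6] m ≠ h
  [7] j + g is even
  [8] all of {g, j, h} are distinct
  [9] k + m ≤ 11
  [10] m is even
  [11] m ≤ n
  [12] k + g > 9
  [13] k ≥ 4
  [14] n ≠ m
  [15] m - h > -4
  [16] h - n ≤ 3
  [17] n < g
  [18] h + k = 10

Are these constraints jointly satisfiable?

The assignment m = 4, n = 5, k = 5, j = 3, h = 5, g = 7 works:
  constraint 1 holds since m + g = 11.
  constraint 2 holds since g - m = 3.
  constraint 5 holds since h - j = 2.
The rest check out directly.

Satisfiable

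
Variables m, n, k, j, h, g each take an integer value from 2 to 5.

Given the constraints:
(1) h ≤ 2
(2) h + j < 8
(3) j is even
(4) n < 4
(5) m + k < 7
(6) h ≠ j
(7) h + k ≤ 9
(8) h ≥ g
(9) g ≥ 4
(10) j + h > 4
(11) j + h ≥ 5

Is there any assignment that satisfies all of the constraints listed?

From constraints 8 and 9: h ≥ g and g ≥ 4, so h ≥ 4. From constraint 1: h ≤ 2. But 2 < 4, so no value of h works.

Unsatisfiable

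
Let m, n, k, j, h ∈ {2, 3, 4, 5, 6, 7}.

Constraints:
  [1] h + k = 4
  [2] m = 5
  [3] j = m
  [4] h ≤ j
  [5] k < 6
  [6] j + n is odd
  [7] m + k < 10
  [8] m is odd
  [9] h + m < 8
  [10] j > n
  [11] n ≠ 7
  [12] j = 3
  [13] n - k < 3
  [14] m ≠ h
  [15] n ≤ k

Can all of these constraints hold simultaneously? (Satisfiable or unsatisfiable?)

Unsatisfiable

Constraint 12 fixes j = 3 and constraint 2 fixes m = 5, but constraint 3 requires j = m. Since 3 ≠ 5, contradiction.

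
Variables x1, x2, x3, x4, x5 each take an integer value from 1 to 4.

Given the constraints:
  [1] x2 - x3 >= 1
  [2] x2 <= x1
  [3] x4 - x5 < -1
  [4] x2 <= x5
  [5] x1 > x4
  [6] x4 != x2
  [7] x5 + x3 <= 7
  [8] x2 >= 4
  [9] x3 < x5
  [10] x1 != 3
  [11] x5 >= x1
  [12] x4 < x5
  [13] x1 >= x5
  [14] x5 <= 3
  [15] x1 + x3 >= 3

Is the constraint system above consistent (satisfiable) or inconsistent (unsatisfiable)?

From constraints 2 and 8: x1 ≥ x2 and x2 ≥ 4, so x1 ≥ 4. From constraints 11 and 14: x1 ≤ x5 and x5 ≤ 3, so x1 ≤ 3. But 3 < 4, so no value of x1 works.

Unsatisfiable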